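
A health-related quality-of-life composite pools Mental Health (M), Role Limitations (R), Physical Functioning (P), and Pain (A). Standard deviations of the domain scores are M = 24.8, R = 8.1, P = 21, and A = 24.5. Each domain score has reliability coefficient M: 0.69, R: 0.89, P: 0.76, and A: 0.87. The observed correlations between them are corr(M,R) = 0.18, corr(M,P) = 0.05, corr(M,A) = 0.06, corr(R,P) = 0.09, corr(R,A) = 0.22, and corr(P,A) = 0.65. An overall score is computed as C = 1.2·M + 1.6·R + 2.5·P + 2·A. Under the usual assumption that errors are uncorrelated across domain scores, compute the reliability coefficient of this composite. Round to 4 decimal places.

Var(C) = 1.2²·24.8² + 1.6²·8.1² + 2.5²·21² + 2²·24.5² + 2·[1.92·24.8·8.1·0.18 + 3·24.8·21·0.05 + 2.4·24.8·24.5·0.06 + 4·8.1·21·0.09 + 3.2·8.1·24.5·0.22 + 5·21·24.5·0.65] = 6210.87 + 4216.22 = 10427.1.
Under uncorrelated errors the observed covariances equal the true-score covariances, so only the own-variance terms attenuate.
True-score variance = [1.2²·24.8²·0.69 + 1.6²·8.1²·0.89 + 2.5²·21²·0.76 + 2²·24.5²·0.87] + 4216.22 = 4944.21 + 4216.22 = 9160.43.
Reliability = 9160.43 / 10427.1 = 0.8785.

0.8785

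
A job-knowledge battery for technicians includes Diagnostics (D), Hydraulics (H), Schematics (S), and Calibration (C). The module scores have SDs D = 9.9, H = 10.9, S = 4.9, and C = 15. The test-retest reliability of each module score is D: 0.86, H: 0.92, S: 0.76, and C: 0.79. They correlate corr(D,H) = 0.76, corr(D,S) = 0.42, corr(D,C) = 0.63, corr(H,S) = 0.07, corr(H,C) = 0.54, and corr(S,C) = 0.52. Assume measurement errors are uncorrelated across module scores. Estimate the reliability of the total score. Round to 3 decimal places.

0.932

Var(D+H+S+C) = 9.9² + 10.9² + 4.9² + 15² + 2·[9.9·10.9·0.76 + 9.9·4.9·0.42 + 9.9·15·0.63 + 10.9·4.9·0.07 + 10.9·15·0.54 + 4.9·15·0.52] = 465.83 + 652.379 = 1118.21.
Under uncorrelated errors the observed covariances equal the true-score covariances, so only the own-variance terms attenuate.
True-score variance = [9.9²·0.86 + 10.9²·0.92 + 4.9²·0.76 + 15²·0.79] + 652.379 = 389.591 + 652.379 = 1041.97.
Reliability = 1041.97 / 1118.21 = 0.932.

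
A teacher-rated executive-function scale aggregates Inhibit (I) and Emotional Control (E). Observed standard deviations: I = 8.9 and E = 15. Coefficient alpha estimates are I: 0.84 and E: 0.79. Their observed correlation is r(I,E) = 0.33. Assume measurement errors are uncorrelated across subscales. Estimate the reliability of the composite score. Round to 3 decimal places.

Var(I+E) = 8.9² + 15² + 2·[8.9·15·0.33] = 304.21 + 88.11 = 392.32.
With uncorrelated errors the cross-covariances are all true-score covariance, so they carry over unchanged; only the diagonal terms shrink to ρᵢσᵢ².
True-score variance = [8.9²·0.84 + 15²·0.79] + 88.11 = 244.286 + 88.11 = 332.396.
Reliability = 332.396 / 392.32 = 0.847.

0.847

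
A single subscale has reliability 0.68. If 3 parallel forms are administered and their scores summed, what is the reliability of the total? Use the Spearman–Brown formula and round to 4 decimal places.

0.8644

ρ_k = kρ / (1 + (k−1)ρ) = 3·0.68 / (1 + 2·0.68) = 2.040 / 2.360 = 0.8644.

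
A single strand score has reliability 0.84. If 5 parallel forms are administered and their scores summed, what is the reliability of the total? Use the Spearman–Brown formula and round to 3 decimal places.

ρ_k = kρ / (1 + (k−1)ρ) = 5·0.84 / (1 + 4·0.84) = 4.200 / 4.360 = 0.963.

0.963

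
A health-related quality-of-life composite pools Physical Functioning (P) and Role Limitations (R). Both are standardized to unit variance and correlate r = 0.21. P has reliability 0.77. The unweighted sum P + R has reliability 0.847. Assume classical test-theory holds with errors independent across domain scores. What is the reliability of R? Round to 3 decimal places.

0.860

Var(P+R) = 2 + 2·0.21 = 2.420.
True-score variance = ρ_P + ρ_R + 2·0.21, so 0.847 = (0.77 + ρ_R + 0.42) / 2.420.
ρ_R = 0.847·2.420 − 0.77 − 0.42 = 0.860.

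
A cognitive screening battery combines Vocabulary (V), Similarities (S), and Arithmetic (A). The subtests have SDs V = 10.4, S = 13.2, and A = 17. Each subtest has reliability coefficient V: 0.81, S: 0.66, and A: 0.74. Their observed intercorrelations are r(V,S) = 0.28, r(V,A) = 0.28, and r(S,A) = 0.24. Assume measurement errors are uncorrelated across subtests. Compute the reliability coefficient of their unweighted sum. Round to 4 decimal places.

0.8188

Var(V+S+A) = 10.4² + 13.2² + 17² + 2·[10.4·13.2·0.28 + 10.4·17·0.28 + 13.2·17·0.24] = 571.4 + 283.597 = 854.997.
Under uncorrelated errors the observed covariances equal the true-score covariances, so only the own-variance terms attenuate.
True-score variance = [10.4²·0.81 + 13.2²·0.66 + 17²·0.74] + 283.597 = 416.468 + 283.597 = 700.065.
Reliability = 700.065 / 854.997 = 0.8188.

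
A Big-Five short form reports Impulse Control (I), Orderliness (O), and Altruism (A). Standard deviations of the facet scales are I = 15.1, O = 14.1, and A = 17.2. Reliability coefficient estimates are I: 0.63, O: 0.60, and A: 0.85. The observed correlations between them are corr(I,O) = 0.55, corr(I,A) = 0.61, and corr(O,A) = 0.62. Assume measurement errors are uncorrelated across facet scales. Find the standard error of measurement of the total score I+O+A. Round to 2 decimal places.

Var(total) = 722.66 + 851.784 = 1574.44.
True-score variance = 514.396 + 851.784 = 1366.18, so reliability = 0.8677.
Error variance = 1574.44 − 1366.18 = 208.264; SEM = √208.264 = 14.43.

14.43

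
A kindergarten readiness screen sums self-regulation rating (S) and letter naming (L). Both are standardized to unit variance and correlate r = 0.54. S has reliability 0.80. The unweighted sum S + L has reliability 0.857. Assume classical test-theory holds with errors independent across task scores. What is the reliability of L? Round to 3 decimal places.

0.760

Var(S+L) = 2 + 2·0.54 = 3.080.
True-score variance = ρ_S + ρ_L + 2·0.54, so 0.857 = (0.80 + ρ_L + 1.08) / 3.080.
ρ_L = 0.857·3.080 − 0.80 − 1.08 = 0.760.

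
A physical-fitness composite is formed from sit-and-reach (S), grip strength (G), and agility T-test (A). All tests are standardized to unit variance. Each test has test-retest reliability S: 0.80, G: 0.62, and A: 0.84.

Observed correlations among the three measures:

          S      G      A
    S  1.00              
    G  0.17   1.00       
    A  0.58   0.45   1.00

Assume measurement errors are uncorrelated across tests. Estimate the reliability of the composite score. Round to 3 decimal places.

0.863

Var(S+G+A) = 3 + 2·[0.17 + 0.58 + 0.45] = 3 + 2.4 = 5.4.
Under uncorrelated errors the observed covariances equal the true-score covariances, so only the own-variance terms attenuate.
True-score variance = [0.80 + 0.62 + 0.84] + 2.4 = 2.26 + 2.4 = 4.66.
Reliability = 4.66 / 5.4 = 0.863.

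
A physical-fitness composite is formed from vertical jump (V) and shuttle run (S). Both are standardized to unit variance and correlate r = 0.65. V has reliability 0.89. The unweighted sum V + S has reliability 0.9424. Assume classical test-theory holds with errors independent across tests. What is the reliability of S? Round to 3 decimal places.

0.920

Var(V+S) = 2 + 2·0.65 = 3.300.
True-score variance = ρ_V + ρ_S + 2·0.65, so 0.9424 = (0.89 + ρ_S + 1.30) / 3.300.
ρ_S = 0.9424·3.300 − 0.89 − 1.30 = 0.920.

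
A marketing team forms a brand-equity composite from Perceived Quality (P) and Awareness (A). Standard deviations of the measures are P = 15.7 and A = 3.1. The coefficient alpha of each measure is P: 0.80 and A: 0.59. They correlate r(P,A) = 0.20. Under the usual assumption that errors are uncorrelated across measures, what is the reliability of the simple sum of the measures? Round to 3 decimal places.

0.807

Var(P+A) = 15.7² + 3.1² + 2·[15.7·3.1·0.20] = 256.1 + 19.468 = 275.568.
Under uncorrelated errors the observed covariances equal the true-score covariances, so only the own-variance terms attenuate.
True-score variance = [15.7²·0.80 + 3.1²·0.59] + 19.468 = 202.862 + 19.468 = 222.33.
Reliability = 222.33 / 275.568 = 0.807.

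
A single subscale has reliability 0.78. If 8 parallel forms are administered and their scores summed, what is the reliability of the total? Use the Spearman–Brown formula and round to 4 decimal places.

ρ_k = kρ / (1 + (k−1)ρ) = 8·0.78 / (1 + 7·0.78) = 6.240 / 6.460 = 0.9659.

0.9659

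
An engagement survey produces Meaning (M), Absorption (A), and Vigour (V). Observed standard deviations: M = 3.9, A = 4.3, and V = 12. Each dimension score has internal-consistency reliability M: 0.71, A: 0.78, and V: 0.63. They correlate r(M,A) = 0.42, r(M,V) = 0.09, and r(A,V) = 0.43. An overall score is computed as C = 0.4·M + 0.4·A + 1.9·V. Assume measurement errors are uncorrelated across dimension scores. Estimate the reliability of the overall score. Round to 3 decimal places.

Var(C) = 0.4²·3.9² + 0.4²·4.3² + 1.9²·12² + 2·[0.16·3.9·4.3·0.42 + 0.76·3.9·12·0.09 + 0.76·4.3·12·0.43] = 525.232 + 42.3819 = 567.614.
With uncorrelated errors the cross-covariances are all true-score covariance, so they carry over unchanged; only the diagonal terms shrink to ρᵢσᵢ².
True-score variance = [0.4²·3.9²·0.71 + 0.4²·4.3²·0.78 + 1.9²·12²·0.63] + 42.3819 = 331.535 + 42.3819 = 373.916.
Reliability = 373.916 / 567.614 = 0.659.

0.659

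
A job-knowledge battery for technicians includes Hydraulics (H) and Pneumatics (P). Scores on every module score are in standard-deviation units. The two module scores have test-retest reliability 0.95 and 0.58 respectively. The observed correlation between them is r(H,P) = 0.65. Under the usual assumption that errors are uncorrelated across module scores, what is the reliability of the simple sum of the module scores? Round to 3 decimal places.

0.858

Var(H+P) = 2 + 2·[0.65] = 2 + 1.3 = 3.3.
Because errors are independent across components, Cov(Tᵢ,Tⱼ) = Cov(Xᵢ,Xⱼ); the off-diagonal part of the true-score variance is the same as above.
True-score variance = [0.95 + 0.58] + 1.3 = 1.53 + 1.3 = 2.83.
Reliability = 2.83 / 3.3 = 0.858.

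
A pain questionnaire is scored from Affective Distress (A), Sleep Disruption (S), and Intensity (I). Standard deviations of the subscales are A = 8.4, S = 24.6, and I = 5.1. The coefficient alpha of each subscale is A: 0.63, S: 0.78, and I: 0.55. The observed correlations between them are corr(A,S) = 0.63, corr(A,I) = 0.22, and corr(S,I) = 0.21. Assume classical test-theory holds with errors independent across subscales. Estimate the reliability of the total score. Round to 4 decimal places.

0.8346

Var(A+S+I) = 8.4² + 24.6² + 5.1² + 2·[8.4·24.6·0.63 + 8.4·5.1·0.22 + 24.6·5.1·0.21] = 701.73 + 331.909 = 1033.64.
Under uncorrelated errors the observed covariances equal the true-score covariances, so only the own-variance terms attenuate.
True-score variance = [8.4²·0.63 + 24.6²·0.78 + 5.1²·0.55] + 331.909 = 530.783 + 331.909 = 862.692.
Reliability = 862.692 / 1033.64 = 0.8346.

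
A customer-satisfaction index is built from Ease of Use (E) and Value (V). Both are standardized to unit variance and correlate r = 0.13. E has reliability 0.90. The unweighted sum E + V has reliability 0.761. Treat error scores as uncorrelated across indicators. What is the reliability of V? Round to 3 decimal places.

0.560

Var(E+V) = 2 + 2·0.13 = 2.260.
True-score variance = ρ_E + ρ_V + 2·0.13, so 0.761 = (0.90 + ρ_V + 0.26) / 2.260.
ρ_V = 0.761·2.260 − 0.90 − 0.26 = 0.560.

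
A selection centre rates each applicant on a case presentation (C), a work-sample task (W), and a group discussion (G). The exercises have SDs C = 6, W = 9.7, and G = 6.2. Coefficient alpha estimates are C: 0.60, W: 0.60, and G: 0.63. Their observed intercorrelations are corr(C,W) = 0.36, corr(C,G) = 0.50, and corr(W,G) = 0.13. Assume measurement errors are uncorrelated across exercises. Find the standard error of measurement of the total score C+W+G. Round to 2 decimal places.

Var(total) = 168.53 + 94.7404 = 263.27.
True-score variance = 102.271 + 94.7404 = 197.012, so reliability = 0.7483.
Error variance = 263.27 − 197.012 = 66.2588; SEM = √66.2588 = 8.14.

8.14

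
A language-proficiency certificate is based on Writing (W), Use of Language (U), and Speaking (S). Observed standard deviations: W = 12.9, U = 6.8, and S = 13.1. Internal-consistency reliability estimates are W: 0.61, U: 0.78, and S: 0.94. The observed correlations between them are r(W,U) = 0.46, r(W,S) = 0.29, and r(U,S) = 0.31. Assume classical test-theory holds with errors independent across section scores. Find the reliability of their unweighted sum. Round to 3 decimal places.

Var(W+U+S) = 12.9² + 6.8² + 13.1² + 2·[12.9·6.8·0.46 + 12.9·13.1·0.29 + 6.8·13.1·0.31] = 384.26 + 233.946 = 618.206.
With uncorrelated errors the cross-covariances are all true-score covariance, so they carry over unchanged; only the diagonal terms shrink to ρᵢσᵢ².
True-score variance = [12.9²·0.61 + 6.8²·0.78 + 13.1²·0.94] + 233.946 = 298.891 + 233.946 = 532.837.
Reliability = 532.837 / 618.206 = 0.862.

0.862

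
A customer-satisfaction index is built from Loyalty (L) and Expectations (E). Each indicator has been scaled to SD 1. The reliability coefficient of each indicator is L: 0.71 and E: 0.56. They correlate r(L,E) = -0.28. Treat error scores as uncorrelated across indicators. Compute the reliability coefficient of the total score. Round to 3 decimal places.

Var(L+E) = 2 + 2·[(-0.28)] = 2 − 0.56 = 1.44.
Because errors are independent across components, Cov(Tᵢ,Tⱼ) = Cov(Xᵢ,Xⱼ); the off-diagonal part of the true-score variance is the same as above.
True-score variance = [0.71 + 0.56] − 0.56 = 1.27 − 0.56 = 0.71.
Reliability = 0.71 / 1.44 = 0.493.

0.493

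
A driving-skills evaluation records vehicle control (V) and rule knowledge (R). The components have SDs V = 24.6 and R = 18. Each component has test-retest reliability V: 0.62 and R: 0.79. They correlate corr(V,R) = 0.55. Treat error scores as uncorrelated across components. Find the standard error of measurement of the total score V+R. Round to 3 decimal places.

17.263

Var(total) = 929.16 + 487.08 = 1416.24.
True-score variance = 631.159 + 487.08 = 1118.24, so reliability = 0.7896.
Error variance = 1416.24 − 1118.24 = 298.001; SEM = √298.001 = 17.263.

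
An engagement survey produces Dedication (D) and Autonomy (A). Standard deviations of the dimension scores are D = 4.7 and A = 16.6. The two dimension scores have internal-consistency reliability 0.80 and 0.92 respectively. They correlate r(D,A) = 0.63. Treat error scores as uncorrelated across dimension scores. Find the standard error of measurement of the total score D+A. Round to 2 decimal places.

5.14

Var(total) = 297.65 + 98.3052 = 395.955.
True-score variance = 271.187 + 98.3052 = 369.492, so reliability = 0.9332.
Error variance = 395.955 − 369.492 = 26.4628; SEM = √26.4628 = 5.14.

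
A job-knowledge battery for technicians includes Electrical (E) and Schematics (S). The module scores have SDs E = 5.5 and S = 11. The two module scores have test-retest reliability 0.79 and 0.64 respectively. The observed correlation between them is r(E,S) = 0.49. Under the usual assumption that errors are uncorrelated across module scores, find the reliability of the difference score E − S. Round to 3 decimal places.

Var(E−S) = 5.5² + 11² − 2·5.5·11·0.49 = 151.25 − 59.29 = 91.96.
With uncorrelated errors the cross-covariances are all true-score covariance, so they carry over unchanged; only the diagonal terms shrink to ρᵢσᵢ².
True-score variance = [5.5²·0.79 + 11²·0.64] − 59.29 = 101.338 − 59.29 = 42.0475.
Reliability = 42.0475 / 91.96 = 0.457.

0.457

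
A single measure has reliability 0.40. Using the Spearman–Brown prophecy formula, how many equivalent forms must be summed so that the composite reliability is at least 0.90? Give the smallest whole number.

k ≥ ρ*(1−ρ₁)/(ρ₁(1−ρ*)) = 0.90·0.60 / (0.40·0.10) = 13.500.
Smallest integer k = 14.

14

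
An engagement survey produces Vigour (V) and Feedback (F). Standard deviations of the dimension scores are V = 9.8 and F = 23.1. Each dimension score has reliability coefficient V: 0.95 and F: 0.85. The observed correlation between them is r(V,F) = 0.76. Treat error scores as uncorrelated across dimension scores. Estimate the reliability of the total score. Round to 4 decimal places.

Var(V+F) = 9.8² + 23.1² + 2·[9.8·23.1·0.76] = 629.65 + 344.098 = 973.748.
Under uncorrelated errors the observed covariances equal the true-score covariances, so only the own-variance terms attenuate.
True-score variance = [9.8²·0.95 + 23.1²·0.85] + 344.098 = 544.807 + 344.098 = 888.904.
Reliability = 888.904 / 973.748 = 0.9129.

0.9129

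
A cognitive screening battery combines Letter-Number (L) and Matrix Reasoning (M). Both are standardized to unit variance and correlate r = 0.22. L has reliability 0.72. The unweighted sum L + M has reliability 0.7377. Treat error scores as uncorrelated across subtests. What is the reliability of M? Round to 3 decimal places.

Var(L+M) = 2 + 2·0.22 = 2.440.
True-score variance = ρ_L + ρ_M + 2·0.22, so 0.7377 = (0.72 + ρ_M + 0.44) / 2.440.
ρ_M = 0.7377·2.440 − 0.72 − 0.44 = 0.640.

0.640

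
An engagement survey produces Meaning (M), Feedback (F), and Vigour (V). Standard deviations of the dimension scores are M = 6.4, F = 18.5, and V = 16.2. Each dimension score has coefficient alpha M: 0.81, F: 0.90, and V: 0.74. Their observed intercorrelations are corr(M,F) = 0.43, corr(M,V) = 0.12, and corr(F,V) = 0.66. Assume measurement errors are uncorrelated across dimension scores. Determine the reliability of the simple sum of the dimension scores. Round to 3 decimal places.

0.906

Var(M+F+V) = 6.4² + 18.5² + 16.2² + 2·[6.4·18.5·0.43 + 6.4·16.2·0.12 + 18.5·16.2·0.66] = 645.65 + 522.311 = 1167.96.
Under uncorrelated errors the observed covariances equal the true-score covariances, so only the own-variance terms attenuate.
True-score variance = [6.4²·0.81 + 18.5²·0.90 + 16.2²·0.74] + 522.311 = 535.408 + 522.311 = 1057.72.
Reliability = 1057.72 / 1167.96 = 0.906.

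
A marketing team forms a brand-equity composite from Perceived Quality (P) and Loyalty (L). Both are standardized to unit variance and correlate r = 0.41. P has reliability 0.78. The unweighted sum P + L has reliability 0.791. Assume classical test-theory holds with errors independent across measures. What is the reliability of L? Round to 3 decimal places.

Var(P+L) = 2 + 2·0.41 = 2.820.
True-score variance = ρ_P + ρ_L + 2·0.41, so 0.791 = (0.78 + ρ_L + 0.82) / 2.820.
ρ_L = 0.791·2.820 − 0.78 − 0.82 = 0.631.

0.631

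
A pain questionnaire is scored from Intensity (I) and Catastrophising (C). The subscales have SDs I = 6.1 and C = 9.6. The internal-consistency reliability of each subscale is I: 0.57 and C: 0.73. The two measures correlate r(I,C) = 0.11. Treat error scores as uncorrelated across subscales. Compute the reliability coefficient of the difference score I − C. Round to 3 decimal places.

Var(I−C) = 6.1² + 9.6² − 2·6.1·9.6·0.11 = 129.37 − 12.8832 = 116.487.
Under uncorrelated errors the observed covariances equal the true-score covariances, so only the own-variance terms attenuate.
True-score variance = [6.1²·0.57 + 9.6²·0.73] − 12.8832 = 88.4865 − 12.8832 = 75.6033.
Reliability = 75.6033 / 116.487 = 0.649.

0.649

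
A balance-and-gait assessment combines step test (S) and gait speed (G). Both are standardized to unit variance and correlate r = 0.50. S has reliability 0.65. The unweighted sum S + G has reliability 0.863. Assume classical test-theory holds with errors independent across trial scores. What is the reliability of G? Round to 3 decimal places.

0.939

Var(S+G) = 2 + 2·0.50 = 3.000.
True-score variance = ρ_S + ρ_G + 2·0.50, so 0.863 = (0.65 + ρ_G + 1.00) / 3.000.
ρ_G = 0.863·3.000 − 0.65 − 1.00 = 0.939.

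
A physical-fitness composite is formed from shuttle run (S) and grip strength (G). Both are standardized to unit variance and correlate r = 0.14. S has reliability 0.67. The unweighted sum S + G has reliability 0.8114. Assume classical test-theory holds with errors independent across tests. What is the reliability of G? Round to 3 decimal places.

0.900

Var(S+G) = 2 + 2·0.14 = 2.280.
True-score variance = ρ_S + ρ_G + 2·0.14, so 0.8114 = (0.67 + ρ_G + 0.28) / 2.280.
ρ_G = 0.8114·2.280 − 0.67 − 0.28 = 0.900.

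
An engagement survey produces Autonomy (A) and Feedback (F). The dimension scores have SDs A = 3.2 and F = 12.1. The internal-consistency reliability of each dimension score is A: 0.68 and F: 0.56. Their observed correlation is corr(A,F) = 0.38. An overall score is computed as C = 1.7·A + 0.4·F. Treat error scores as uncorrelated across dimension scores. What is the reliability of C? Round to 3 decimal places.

0.729

Var(C) = 1.7²·3.2² + 0.4²·12.1² + 2·[0.68·3.2·12.1·0.38] = 53.0192 + 20.0105 = 73.0297.
With uncorrelated errors the cross-covariances are all true-score covariance, so they carry over unchanged; only the diagonal terms shrink to ρᵢσᵢ².
True-score variance = [1.7²·3.2²·0.68 + 0.4²·12.1²·0.56] + 20.0105 = 33.242 + 20.0105 = 53.2525.
Reliability = 53.2525 / 73.0297 = 0.729.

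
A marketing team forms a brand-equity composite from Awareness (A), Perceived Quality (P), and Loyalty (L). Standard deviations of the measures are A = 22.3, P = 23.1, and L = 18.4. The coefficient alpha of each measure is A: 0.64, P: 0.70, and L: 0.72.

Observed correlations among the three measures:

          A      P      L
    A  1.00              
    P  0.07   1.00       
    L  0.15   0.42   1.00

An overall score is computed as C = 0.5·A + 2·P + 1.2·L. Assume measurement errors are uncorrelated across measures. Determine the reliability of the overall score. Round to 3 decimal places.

0.781

Var(C) = 0.5²·22.3² + 2²·23.1² + 1.2²·18.4² + 2·[22.3·23.1·0.07 + 0.6·22.3·18.4·0.15 + 2.4·23.1·18.4·0.42] = 2746.29 + 1002.86 = 3749.15.
Under uncorrelated errors the observed covariances equal the true-score covariances, so only the own-variance terms attenuate.
True-score variance = [0.5²·22.3²·0.64 + 2²·23.1²·0.70 + 1.2²·18.4²·0.72] + 1002.86 = 1924.69 + 1002.86 = 2927.55.
Reliability = 2927.55 / 3749.15 = 0.781.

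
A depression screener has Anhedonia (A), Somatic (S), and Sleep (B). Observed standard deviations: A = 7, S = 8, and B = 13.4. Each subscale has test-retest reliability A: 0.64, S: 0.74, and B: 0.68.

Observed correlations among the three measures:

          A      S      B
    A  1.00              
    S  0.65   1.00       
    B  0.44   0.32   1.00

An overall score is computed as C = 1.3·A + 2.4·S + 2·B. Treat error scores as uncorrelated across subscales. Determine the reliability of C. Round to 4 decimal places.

0.8168

Var(C) = 1.3²·7² + 2.4²·8² + 2²·13.4² + 2·[3.12·7·8·0.65 + 2.6·7·13.4·0.44 + 4.8·8·13.4·0.32] = 1169.69 + 771.069 = 1940.76.
Under uncorrelated errors the observed covariances equal the true-score covariances, so only the own-variance terms attenuate.
True-score variance = [1.3²·7²·0.64 + 2.4²·8²·0.74 + 2²·13.4²·0.68] + 771.069 = 814.195 + 771.069 = 1585.26.
Reliability = 1585.26 / 1940.76 = 0.8168.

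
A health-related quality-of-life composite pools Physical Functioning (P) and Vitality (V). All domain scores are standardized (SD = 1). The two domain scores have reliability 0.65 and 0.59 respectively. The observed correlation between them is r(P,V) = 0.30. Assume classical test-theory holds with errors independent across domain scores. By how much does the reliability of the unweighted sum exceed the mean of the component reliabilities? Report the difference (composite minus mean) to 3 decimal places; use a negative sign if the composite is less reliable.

Var(sum) = 2 + 0.6 = 2.6; true-score variance = 1.24 + 0.6 = 1.84; composite reliability = 0.7077.
Mean component reliability = 0.6200.
Difference = 0.7077 − 0.6200 = 0.088.

0.088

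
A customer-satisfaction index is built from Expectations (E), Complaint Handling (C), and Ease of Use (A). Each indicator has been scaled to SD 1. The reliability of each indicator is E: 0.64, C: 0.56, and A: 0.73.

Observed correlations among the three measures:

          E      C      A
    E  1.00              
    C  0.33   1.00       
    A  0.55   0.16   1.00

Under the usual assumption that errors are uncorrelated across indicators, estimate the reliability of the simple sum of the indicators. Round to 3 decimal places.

0.789

Var(E+C+A) = 3 + 2·[0.33 + 0.55 + 0.16] = 3 + 2.08 = 5.08.
Under uncorrelated errors the observed covariances equal the true-score covariances, so only the own-variance terms attenuate.
True-score variance = [0.64 + 0.56 + 0.73] + 2.08 = 1.93 + 2.08 = 4.01.
Reliability = 4.01 / 5.08 = 0.789.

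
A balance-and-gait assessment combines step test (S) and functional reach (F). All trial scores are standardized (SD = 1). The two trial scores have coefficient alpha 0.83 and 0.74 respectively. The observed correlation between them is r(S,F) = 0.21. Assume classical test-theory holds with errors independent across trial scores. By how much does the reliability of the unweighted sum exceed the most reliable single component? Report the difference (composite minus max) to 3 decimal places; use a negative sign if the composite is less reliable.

-0.008

Var(sum) = 2 + 0.42 = 2.42; true-score variance = 1.57 + 0.42 = 1.99; composite reliability = 0.8223.
Max component reliability = 0.8300.
Difference = 0.8223 − 0.8300 = -0.008.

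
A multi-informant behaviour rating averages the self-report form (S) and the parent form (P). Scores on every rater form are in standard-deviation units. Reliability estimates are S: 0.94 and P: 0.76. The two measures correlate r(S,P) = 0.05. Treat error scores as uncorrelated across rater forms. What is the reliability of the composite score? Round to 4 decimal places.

0.8571

Var(S+P) = 2 + 2·[0.05] = 2 + 0.1 = 2.1.
Under uncorrelated errors the observed covariances equal the true-score covariances, so only the own-variance terms attenuate.
True-score variance = [0.94 + 0.76] + 0.1 = 1.7 + 0.1 = 1.8.
Reliability = 1.8 / 2.1 = 0.8571.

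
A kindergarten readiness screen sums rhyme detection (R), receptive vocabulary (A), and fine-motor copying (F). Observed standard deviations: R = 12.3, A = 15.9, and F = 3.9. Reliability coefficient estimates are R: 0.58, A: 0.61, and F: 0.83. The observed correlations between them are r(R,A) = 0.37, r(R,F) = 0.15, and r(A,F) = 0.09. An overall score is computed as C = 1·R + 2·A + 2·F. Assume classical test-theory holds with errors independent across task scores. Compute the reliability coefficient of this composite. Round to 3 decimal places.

0.705

Var(C) = 12.3² + 2²·15.9² + 2²·3.9² + 2·[2·12.3·15.9·0.37 + 2·12.3·3.9·0.15 + 4·15.9·3.9·0.09] = 1223.37 + 362.873 = 1586.24.
Under uncorrelated errors the observed covariances equal the true-score covariances, so only the own-variance terms attenuate.
True-score variance = [12.3²·0.58 + 2²·15.9²·0.61 + 2²·3.9²·0.83] + 362.873 = 755.102 + 362.873 = 1117.97.
Reliability = 1117.97 / 1586.24 = 0.705.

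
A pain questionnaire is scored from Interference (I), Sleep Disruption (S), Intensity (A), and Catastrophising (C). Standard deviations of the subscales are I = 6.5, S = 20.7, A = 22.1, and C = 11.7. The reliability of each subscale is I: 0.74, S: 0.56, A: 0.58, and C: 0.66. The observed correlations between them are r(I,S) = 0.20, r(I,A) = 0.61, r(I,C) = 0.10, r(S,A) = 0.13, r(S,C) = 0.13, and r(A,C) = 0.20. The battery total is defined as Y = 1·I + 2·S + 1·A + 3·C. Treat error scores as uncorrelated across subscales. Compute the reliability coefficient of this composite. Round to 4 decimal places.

Var(Y) = 6.5² + 2²·20.7² + 22.1² + 3²·11.7² + 2·[2·6.5·20.7·0.20 + 6.5·22.1·0.61 + 3·6.5·11.7·0.10 + 2·20.7·22.1·0.13 + 6·20.7·11.7·0.13 + 3·22.1·11.7·0.20] = 3476.63 + 1254.51 = 4731.14.
Under uncorrelated errors the observed covariances equal the true-score covariances, so only the own-variance terms attenuate.
True-score variance = [6.5²·0.74 + 2²·20.7²·0.56 + 22.1²·0.58 + 3²·11.7²·0.66] + 1254.51 = 2087.49 + 1254.51 = 3341.99.
Reliability = 3341.99 / 4731.14 = 0.7064.

0.7064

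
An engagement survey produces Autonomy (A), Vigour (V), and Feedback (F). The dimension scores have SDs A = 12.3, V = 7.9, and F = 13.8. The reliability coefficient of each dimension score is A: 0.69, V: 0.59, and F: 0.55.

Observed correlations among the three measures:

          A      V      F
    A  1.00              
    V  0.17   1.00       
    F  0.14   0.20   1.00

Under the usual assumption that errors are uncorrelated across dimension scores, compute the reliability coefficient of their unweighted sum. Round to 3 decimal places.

0.701

Var(A+V+F) = 12.3² + 7.9² + 13.8² + 2·[12.3·7.9·0.17 + 12.3·13.8·0.14 + 7.9·13.8·0.20] = 404.14 + 124.173 = 528.313.
Because errors are independent across components, Cov(Tᵢ,Tⱼ) = Cov(Xᵢ,Xⱼ); the off-diagonal part of the true-score variance is the same as above.
True-score variance = [12.3²·0.69 + 7.9²·0.59 + 13.8²·0.55] + 124.173 = 245.954 + 124.173 = 370.127.
Reliability = 370.127 / 528.313 = 0.701.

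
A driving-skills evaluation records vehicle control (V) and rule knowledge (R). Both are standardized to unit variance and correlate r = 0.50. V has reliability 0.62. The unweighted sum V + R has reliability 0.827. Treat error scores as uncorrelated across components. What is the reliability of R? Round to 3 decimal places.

Var(V+R) = 2 + 2·0.50 = 3.000.
True-score variance = ρ_V + ρ_R + 2·0.50, so 0.827 = (0.62 + ρ_R + 1.00) / 3.000.
ρ_R = 0.827·3.000 − 0.62 − 1.00 = 0.861.

0.861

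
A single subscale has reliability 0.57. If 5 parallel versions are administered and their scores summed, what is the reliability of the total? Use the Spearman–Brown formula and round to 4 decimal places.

ρ_k = kρ / (1 + (k−1)ρ) = 5·0.57 / (1 + 4·0.57) = 2.850 / 3.280 = 0.8689.

0.8689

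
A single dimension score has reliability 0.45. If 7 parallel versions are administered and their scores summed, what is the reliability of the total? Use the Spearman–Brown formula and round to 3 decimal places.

ρ_k = kρ / (1 + (k−1)ρ) = 7·0.45 / (1 + 6·0.45) = 3.150 / 3.700 = 0.851.

0.851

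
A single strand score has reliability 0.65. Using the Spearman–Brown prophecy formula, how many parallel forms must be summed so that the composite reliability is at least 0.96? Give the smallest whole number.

k ≥ ρ*(1−ρ₁)/(ρ₁(1−ρ*)) = 0.96·0.35 / (0.65·0.04) = 12.923.
Smallest integer k = 13.

13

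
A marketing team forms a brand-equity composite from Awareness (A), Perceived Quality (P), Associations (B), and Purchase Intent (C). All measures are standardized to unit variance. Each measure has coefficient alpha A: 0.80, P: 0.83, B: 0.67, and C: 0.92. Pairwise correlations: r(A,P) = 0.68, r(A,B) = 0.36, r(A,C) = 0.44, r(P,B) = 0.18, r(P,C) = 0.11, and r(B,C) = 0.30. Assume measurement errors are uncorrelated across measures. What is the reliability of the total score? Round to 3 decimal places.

Var(A+P+B+C) = 4 + 2·[0.68 + 0.36 + 0.44 + 0.18 + 0.11 + 0.30] = 4 + 4.14 = 8.14.
Because errors are independent across components, Cov(Tᵢ,Tⱼ) = Cov(Xᵢ,Xⱼ); the off-diagonal part of the true-score variance is the same as above.
True-score variance = [0.80 + 0.83 + 0.67 + 0.92] + 4.14 = 3.22 + 4.14 = 7.36.
Reliability = 7.36 / 8.14 = 0.904.

0.904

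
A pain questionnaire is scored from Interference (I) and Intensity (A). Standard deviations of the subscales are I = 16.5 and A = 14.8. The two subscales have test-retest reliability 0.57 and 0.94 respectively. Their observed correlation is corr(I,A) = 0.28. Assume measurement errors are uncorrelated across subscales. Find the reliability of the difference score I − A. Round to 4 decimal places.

Var(I−A) = 16.5² + 14.8² − 2·16.5·14.8·0.28 = 491.29 − 136.752 = 354.538.
Because errors are independent across components, Cov(Tᵢ,Tⱼ) = Cov(Xᵢ,Xⱼ); the off-diagonal part of the true-score variance is the same as above.
True-score variance = [16.5²·0.57 + 14.8²·0.94] − 136.752 = 361.08 − 136.752 = 224.328.
Reliability = 224.328 / 354.538 = 0.6327.

0.6327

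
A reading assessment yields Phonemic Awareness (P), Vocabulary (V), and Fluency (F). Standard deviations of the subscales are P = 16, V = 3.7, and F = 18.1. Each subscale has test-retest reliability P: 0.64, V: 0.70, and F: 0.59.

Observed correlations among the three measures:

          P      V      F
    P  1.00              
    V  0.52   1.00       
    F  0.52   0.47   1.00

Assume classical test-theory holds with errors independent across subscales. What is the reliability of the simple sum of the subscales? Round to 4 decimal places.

0.7746

Var(P+V+F) = 16² + 3.7² + 18.1² + 2·[16·3.7·0.52 + 16·18.1·0.52 + 3.7·18.1·0.47] = 597.3 + 425.704 = 1023.
Under uncorrelated errors the observed covariances equal the true-score covariances, so only the own-variance terms attenuate.
True-score variance = [16²·0.64 + 3.7²·0.70 + 18.1²·0.59] + 425.704 = 366.713 + 425.704 = 792.417.
Reliability = 792.417 / 1023 = 0.7746.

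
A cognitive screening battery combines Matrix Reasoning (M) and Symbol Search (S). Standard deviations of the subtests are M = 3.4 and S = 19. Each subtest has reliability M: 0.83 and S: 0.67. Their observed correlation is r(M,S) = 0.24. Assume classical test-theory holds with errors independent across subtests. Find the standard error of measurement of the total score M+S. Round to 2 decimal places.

11.00

Var(total) = 372.56 + 31.008 = 403.568.
True-score variance = 251.465 + 31.008 = 282.473, so reliability = 0.6999.
Error variance = 403.568 − 282.473 = 121.095; SEM = √121.095 = 11.00.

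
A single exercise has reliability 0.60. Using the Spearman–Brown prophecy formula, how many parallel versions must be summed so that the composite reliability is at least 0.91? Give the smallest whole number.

7

k ≥ ρ*(1−ρ₁)/(ρ₁(1−ρ*)) = 0.91·0.40 / (0.60·0.09) = 6.741.
Smallest integer k = 7.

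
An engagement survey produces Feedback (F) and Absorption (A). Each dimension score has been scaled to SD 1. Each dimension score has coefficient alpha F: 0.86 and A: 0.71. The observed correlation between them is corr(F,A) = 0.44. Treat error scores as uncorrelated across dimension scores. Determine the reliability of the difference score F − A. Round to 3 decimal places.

Var(F−A) = 1 + 1 − 2·0.44 = 2 − 0.88 = 1.12.
With uncorrelated errors the cross-covariances are all true-score covariance, so they carry over unchanged; only the diagonal terms shrink to ρᵢσᵢ².
True-score variance = [0.86 + 0.71] − 0.88 = 1.57 − 0.88 = 0.69.
Reliability = 0.69 / 1.12 = 0.616.

0.616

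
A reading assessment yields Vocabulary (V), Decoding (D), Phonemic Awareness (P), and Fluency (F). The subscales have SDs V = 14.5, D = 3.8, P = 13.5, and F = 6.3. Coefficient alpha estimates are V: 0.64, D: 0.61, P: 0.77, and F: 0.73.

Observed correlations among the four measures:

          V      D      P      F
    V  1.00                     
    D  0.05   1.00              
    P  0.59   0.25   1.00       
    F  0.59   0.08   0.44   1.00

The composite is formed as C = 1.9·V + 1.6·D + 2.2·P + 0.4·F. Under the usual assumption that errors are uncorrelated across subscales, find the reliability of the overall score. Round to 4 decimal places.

0.8307

Var(C) = 1.9²·14.5² + 1.6²·3.8² + 2.2²·13.5² + 0.4²·6.3² + 2·[3.04·14.5·3.8·0.05 + 4.18·14.5·13.5·0.59 + 0.76·14.5·6.3·0.59 + 3.52·3.8·13.5·0.25 + 0.64·3.8·6.3·0.08 + 0.88·13.5·6.3·0.44] = 1684.41 + 1222.79 = 2907.2.
With uncorrelated errors the cross-covariances are all true-score covariance, so they carry over unchanged; only the diagonal terms shrink to ρᵢσᵢ².
True-score variance = [1.9²·14.5²·0.64 + 1.6²·3.8²·0.61 + 2.2²·13.5²·0.77 + 0.4²·6.3²·0.73] + 1222.79 = 1192.16 + 1222.79 = 2414.95.
Reliability = 2414.95 / 2907.2 = 0.8307.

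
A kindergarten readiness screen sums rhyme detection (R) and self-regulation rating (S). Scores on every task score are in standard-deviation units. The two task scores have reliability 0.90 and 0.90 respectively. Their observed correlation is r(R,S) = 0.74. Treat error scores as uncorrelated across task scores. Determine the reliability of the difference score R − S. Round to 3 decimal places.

0.615

Var(R−S) = 1 + 1 − 2·0.74 = 2 − 1.48 = 0.52.
With uncorrelated errors the cross-covariances are all true-score covariance, so they carry over unchanged; only the diagonal terms shrink to ρᵢσᵢ².
True-score variance = [0.90 + 0.90] − 1.48 = 1.8 − 1.48 = 0.32.
Reliability = 0.32 / 0.52 = 0.615.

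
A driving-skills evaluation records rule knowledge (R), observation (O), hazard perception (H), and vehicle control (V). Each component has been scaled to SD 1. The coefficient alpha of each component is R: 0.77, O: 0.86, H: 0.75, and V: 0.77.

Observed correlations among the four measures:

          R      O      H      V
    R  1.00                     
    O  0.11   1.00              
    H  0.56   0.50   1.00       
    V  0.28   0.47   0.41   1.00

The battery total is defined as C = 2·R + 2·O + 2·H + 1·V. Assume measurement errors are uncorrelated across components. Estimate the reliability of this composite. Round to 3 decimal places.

Var(C) = 2² + 2² + 2² + 1 + 2·[4·0.11 + 4·0.56 + 2·0.28 + 4·0.50 + 2·0.47 + 2·0.41] = 13 + 14 = 27.
With uncorrelated errors the cross-covariances are all true-score covariance, so they carry over unchanged; only the diagonal terms shrink to ρᵢσᵢ².
True-score variance = [2²·0.77 + 2²·0.86 + 2²·0.75 + 0.77] + 14 = 10.29 + 14 = 24.29.
Reliability = 24.29 / 27 = 0.900.

0.900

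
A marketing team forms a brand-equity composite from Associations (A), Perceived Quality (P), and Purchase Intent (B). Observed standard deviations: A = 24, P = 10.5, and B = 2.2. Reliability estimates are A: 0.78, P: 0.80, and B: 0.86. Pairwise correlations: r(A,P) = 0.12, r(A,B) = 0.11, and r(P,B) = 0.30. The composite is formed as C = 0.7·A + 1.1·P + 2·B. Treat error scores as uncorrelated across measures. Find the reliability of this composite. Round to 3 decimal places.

Var(C) = 0.7²·24² + 1.1²·10.5² + 2²·2.2² + 2·[0.77·24·10.5·0.12 + 1.4·24·2.2·0.11 + 2.2·10.5·2.2·0.30] = 435.002 + 93.324 = 528.327.
With uncorrelated errors the cross-covariances are all true-score covariance, so they carry over unchanged; only the diagonal terms shrink to ρᵢσᵢ².
True-score variance = [0.7²·24²·0.78 + 1.1²·10.5²·0.80 + 2²·2.2²·0.86] + 93.324 = 343.519 + 93.324 = 436.843.
Reliability = 436.843 / 528.327 = 0.827.

0.827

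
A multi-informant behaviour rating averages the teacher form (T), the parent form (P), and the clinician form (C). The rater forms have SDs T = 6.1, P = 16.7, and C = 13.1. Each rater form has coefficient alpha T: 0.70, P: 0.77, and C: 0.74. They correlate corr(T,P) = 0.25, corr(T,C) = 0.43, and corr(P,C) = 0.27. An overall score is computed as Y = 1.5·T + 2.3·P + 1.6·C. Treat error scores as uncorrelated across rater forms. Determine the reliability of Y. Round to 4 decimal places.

0.8274

Var(Y) = 1.5²·6.1² + 2.3²·16.7² + 1.6²·13.1² + 2·[3.45·6.1·16.7·0.25 + 2.4·6.1·13.1·0.43 + 3.68·16.7·13.1·0.27] = 1998.37 + 775.4 = 2773.77.
With uncorrelated errors the cross-covariances are all true-score covariance, so they carry over unchanged; only the diagonal terms shrink to ρᵢσᵢ².
True-score variance = [1.5²·6.1²·0.70 + 2.3²·16.7²·0.77 + 1.6²·13.1²·0.74] + 775.4 = 1519.71 + 775.4 = 2295.11.
Reliability = 2295.11 / 2773.77 = 0.8274.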